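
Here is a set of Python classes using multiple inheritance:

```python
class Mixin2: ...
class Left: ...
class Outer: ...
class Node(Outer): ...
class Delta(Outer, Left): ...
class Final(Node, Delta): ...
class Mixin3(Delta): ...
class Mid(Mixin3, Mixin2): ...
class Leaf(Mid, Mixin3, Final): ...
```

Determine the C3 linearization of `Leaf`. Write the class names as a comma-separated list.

L[Leaf] = Leaf + merge(L[Mid], L[Mixin3], L[Final], [Mid Mixin3 Final])
  take Mid:  [Mid Mixin3 Delta Outer Left Mixin2 object] + [Mixin3 Delta Outer Left object] + [Final Node Delta Outer Left object] + [Mid Mixin3 Final]
  take Mixin3:  [Mixin3 Delta Outer Left Mixin2 object] + [Mixin3 Delta Outer Left object] + [Final Node Delta Outer Left object] + [Mixin3 Final]
  take Final:  [Delta Outer Left Mixin2 object] + [Delta Outer Left object] + [Final Node Delta Outer Left object] + [Final]
  take Node:  [Delta Outer Left Mixin2 object] + [Delta Outer Left object] + [Node Delta Outer Left object]
  take Delta:  [Delta Outer Left Mixin2 object] + [Delta Outer Left object] + [Delta Outer Left object]
  take Outer:  [Outer Left Mixin2 object] + [Outer Left object] + [Outer Left object]
  take Left:  [Left Mixin2 object] + [Left object] + [Left object]
  take Mixin2:  [Mixin2 object] + [object] + [object]
  take object:  [object] + [object] + [object]

Leaf, Mid, Mixin3, Final, Node, Delta, Outer, Left, Mixin2, object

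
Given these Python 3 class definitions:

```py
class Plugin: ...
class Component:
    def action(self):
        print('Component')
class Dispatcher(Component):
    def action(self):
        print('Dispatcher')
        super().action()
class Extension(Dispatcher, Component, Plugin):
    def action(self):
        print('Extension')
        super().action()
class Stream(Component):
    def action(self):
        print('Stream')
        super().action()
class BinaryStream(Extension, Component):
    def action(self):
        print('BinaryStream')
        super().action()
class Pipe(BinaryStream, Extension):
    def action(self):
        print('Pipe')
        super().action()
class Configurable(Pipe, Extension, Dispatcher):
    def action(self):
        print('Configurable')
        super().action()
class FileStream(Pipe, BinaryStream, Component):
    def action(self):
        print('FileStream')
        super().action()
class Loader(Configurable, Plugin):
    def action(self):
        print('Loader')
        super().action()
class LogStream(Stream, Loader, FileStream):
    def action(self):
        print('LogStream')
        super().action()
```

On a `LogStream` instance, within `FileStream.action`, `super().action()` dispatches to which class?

L[LogStream] = LogStream + merge(L[Stream], L[Loader], L[FileStream], [Stream Loader FileStream])
  take Stream:  [Stream Component object] + [Loader Configurable Pipe BinaryStream Extension Dispatcher Component Plugin object] + [FileStream Pipe BinaryStream Extension Dispatcher Component Plugin object] + [Stream Loader FileStream]
  take Loader:  [Component object] + [Loader Configurable Pipe BinaryStream Extension Dispatcher Component Plugin object] + [FileStream Pipe BinaryStream Extension Dispatcher Component Plugin object] + [Loader FileStream]
  take Configurable:  [Component object] + [Configurable Pipe BinaryStream Extension Dispatcher Component Plugin object] + [FileStream Pipe BinaryStream Extension Dispatcher Component Plugin object] + [FileStream]
  take FileStream:  [Component object] + [Pipe BinaryStream Extension Dispatcher Component Plugin object] + [FileStream Pipe BinaryStream Extension Dispatcher Component Plugin object] + [FileStream]
  take Pipe:  [Component object] + [Pipe BinaryStream Extension Dispatcher Component Plugin object] + [Pipe BinaryStream Extension Dispatcher Component Plugin object]
  take BinaryStream:  [Component object] + [BinaryStream Extension Dispatcher Component Plugin object] + [BinaryStream Extension Dispatcher Component Plugin object]
  take Extension:  [Component object] + [Extension Dispatcher Component Plugin object] + [Extension Dispatcher Component Plugin object]
  take Dispatcher:  [Component object] + [Dispatcher Component Plugin object] + [Dispatcher Component Plugin object]
  take Component:  [Component object] + [Component Plugin object] + [Component Plugin object]
  take Plugin:  [object] + [Plugin object] + [Plugin object]
  take object:  [object] + [object] + [object]
MRO: LogStream Stream Loader Configurable FileStream Pipe BinaryStream Extension Dispatcher Component Plugin object
super() in FileStream.action on a LogStream instance goes to the class after FileStream in LogStream's MRO: Pipe.

Pipe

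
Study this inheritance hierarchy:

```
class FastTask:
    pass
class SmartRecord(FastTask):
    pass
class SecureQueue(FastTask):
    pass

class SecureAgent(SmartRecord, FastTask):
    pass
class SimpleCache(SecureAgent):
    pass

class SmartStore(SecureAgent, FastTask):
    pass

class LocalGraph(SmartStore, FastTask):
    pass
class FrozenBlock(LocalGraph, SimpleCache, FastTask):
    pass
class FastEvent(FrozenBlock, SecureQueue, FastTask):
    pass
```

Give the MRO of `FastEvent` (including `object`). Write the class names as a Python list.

L[FastEvent] = FastEvent + merge(L[FrozenBlock], L[SecureQueue], L[FastTask], [FrozenBlock SecureQueue FastTask])
  take FrozenBlock:  [FrozenBlock LocalGraph SmartStore SimpleCache SecureAgent SmartRecord FastTask object] + [SecureQueue FastTask object] + [FastTask object] + [FrozenBlock SecureQueue FastTask]
  take LocalGraph:  [LocalGraph SmartStore SimpleCache SecureAgent SmartRecord FastTask object] + [SecureQueue FastTask object] + [FastTask object] + [SecureQueue FastTask]
  take SmartStore:  [SmartStore SimpleCache SecureAgent SmartRecord FastTask object] + [SecureQueue FastTask object] + [FastTask object] + [SecureQueue FastTask]
  take SimpleCache:  [SimpleCache SecureAgent SmartRecord FastTask object] + [SecureQueue FastTask object] + [FastTask object] + [SecureQueue FastTask]
  take SecureAgent:  [SecureAgent SmartRecord FastTask object] + [SecureQueue FastTask object] + [FastTask object] + [SecureQueue FastTask]
  take SmartRecord:  [SmartRecord FastTask object] + [SecureQueue FastTask object] + [FastTask object] + [SecureQueue FastTask]
  take SecureQueue:  [FastTask object] + [SecureQueue FastTask object] + [FastTask object] + [SecureQueue FastTask]
  take FastTask:  [FastTask object] + [FastTask object] + [FastTask object] + [FastTask]
  take object:  [object] + [object] + [object]

[FastEvent, FrozenBlock, LocalGraph, SmartStore, SimpleCache, SecureAgent, SmartRecord, SecureQueue, FastTask, object]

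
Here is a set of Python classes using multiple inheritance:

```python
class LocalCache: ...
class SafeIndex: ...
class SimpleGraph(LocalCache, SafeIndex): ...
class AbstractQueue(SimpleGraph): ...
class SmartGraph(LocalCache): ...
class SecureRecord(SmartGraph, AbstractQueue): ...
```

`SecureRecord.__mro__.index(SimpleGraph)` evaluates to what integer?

L[SecureRecord] = SecureRecord + merge(L[SmartGraph], L[AbstractQueue], [SmartGraph AbstractQueue])
  take SmartGraph:  [SmartGraph LocalCache object] + [AbstractQueue SimpleGraph LocalCache SafeIndex object] + [SmartGraph AbstractQueue]
  take AbstractQueue:  [LocalCache object] + [AbstractQueue SimpleGraph LocalCache SafeIndex object] + [AbstractQueue]
  take SimpleGraph:  [LocalCache object] + [SimpleGraph LocalCache SafeIndex object]
  take LocalCache:  [LocalCache object] + [LocalCache SafeIndex object]
  take SafeIndex:  [object] + [SafeIndex object]
  take object:  [object] + [object]
MRO: SecureRecord SmartGraph AbstractQueue SimpleGraph LocalCache SafeIndex object
SimpleGraph sits at index 3.

3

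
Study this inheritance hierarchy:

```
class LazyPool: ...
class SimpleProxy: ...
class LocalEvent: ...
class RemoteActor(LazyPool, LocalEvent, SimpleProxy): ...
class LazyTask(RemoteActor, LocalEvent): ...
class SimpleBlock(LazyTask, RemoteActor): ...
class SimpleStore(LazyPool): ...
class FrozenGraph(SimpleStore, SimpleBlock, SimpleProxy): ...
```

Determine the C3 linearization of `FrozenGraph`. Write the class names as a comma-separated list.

FrozenGraph, SimpleStore, SimpleBlock, LazyTask, RemoteActor, LazyPool, LocalEvent, SimpleProxy, object

L[FrozenGraph] = FrozenGraph + merge(L[SimpleStore], L[SimpleBlock], L[SimpleProxy], [SimpleStore SimpleBlock SimpleProxy])
  take SimpleStore:  [SimpleStore LazyPool object] + [SimpleBlock LazyTask RemoteActor LazyPool LocalEvent SimpleProxy object] + [SimpleProxy object] + [SimpleStore SimpleBlock SimpleProxy]
  take SimpleBlock:  [LazyPool object] + [SimpleBlock LazyTask RemoteActor LazyPool LocalEvent SimpleProxy object] + [SimpleProxy object] + [SimpleBlock SimpleProxy]
  take LazyTask:  [LazyPool object] + [LazyTask RemoteActor LazyPool LocalEvent SimpleProxy object] + [SimpleProxy object] + [SimpleProxy]
  take RemoteActor:  [LazyPool object] + [RemoteActor LazyPool LocalEvent SimpleProxy object] + [SimpleProxy object] + [SimpleProxy]
  take LazyPool:  [LazyPool object] + [LazyPool LocalEvent SimpleProxy object] + [SimpleProxy object] + [SimpleProxy]
  take LocalEvent:  [object] + [LocalEvent SimpleProxy object] + [SimpleProxy object] + [SimpleProxy]
  take SimpleProxy:  [object] + [SimpleProxy object] + [SimpleProxy object] + [SimpleProxy]
  take object:  [object] + [object] + [object]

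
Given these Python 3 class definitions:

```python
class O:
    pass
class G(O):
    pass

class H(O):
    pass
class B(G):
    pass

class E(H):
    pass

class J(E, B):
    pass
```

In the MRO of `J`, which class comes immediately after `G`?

L[J] = J + merge(L[E], L[B], [E B])
  take E:  [E H O object] + [B G O object] + [E B]
  take H:  [H O object] + [B G O object] + [B]
  take B:  [O object] + [B G O object] + [B]
  take G:  [O object] + [G O object]
  take O:  [O object] + [O object]
  take object:  [object] + [object]
MRO: J E H B G O object
G is at position 4; next is O.

O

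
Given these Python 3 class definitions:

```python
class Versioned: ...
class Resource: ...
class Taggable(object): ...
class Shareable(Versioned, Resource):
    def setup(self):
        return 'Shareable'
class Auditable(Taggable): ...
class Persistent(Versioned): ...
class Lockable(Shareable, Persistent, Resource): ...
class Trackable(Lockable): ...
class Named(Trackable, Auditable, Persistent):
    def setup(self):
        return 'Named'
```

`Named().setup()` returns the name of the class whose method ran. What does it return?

L[Named] = Named + merge(L[Trackable], L[Auditable], L[Persistent], [Trackable Auditable Persistent])
  take Trackable:  [Trackable Lockable Shareable Persistent Versioned Resource object] + [Auditable Taggable object] + [Persistent Versioned object] + [Trackable Auditable Persistent]
  take Lockable:  [Lockable Shareable Persistent Versioned Resource object] + [Auditable Taggable object] + [Persistent Versioned object] + [Auditable Persistent]
  take Shareable:  [Shareable Persistent Versioned Resource object] + [Auditable Taggable object] + [Persistent Versioned object] + [Auditable Persistent]
  take Auditable:  [Persistent Versioned Resource object] + [Auditable Taggable object] + [Persistent Versioned object] + [Auditable Persistent]
  take Persistent:  [Persistent Versioned Resource object] + [Taggable object] + [Persistent Versioned object] + [Persistent]
  take Versioned:  [Versioned Resource object] + [Taggable object] + [Versioned object]
  take Resource:  [Resource object] + [Taggable object] + [object]
  take Taggable:  [object] + [Taggable object] + [object]
  take object:  [object] + [object] + [object]
MRO: Named Trackable Lockable Shareable Auditable Persistent Versioned Resource Taggable object
setup is defined in: Named, Shareable. First along the MRO is Named.

Named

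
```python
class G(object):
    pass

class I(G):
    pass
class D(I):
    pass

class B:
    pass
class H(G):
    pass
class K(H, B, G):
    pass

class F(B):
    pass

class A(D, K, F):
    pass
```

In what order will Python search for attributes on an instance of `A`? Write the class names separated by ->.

L[A] = A + merge(L[D], L[K], L[F], [D K F])
  take D:  [D I G object] + [K H B G object] + [F B object] + [D K F]
  take I:  [I G object] + [K H B G object] + [F B object] + [K F]
  take K:  [G object] + [K H B G object] + [F B object] + [K F]
  take H:  [G object] + [H B G object] + [F B object] + [F]
  take F:  [G object] + [B G object] + [F B object] + [F]
  take B:  [G object] + [B G object] + [B object]
  take G:  [G object] + [G object] + [object]
  take object:  [object] + [object] + [object]

A -> D -> I -> K -> H -> F -> B -> G -> object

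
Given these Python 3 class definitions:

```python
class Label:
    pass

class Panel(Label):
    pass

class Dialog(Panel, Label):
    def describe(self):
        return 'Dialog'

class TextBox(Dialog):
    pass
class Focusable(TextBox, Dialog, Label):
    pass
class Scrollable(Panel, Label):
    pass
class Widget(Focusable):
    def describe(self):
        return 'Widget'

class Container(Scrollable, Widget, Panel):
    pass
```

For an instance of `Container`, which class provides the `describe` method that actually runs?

Widget

L[Container] = Container + merge(L[Scrollable], L[Widget], L[Panel], [Scrollable Widget Panel])
  take Scrollable:  [Scrollable Panel Label object] + [Widget Focusable TextBox Dialog Panel Label object] + [Panel Label object] + [Scrollable Widget Panel]
  take Widget:  [Panel Label object] + [Widget Focusable TextBox Dialog Panel Label object] + [Panel Label object] + [Widget Panel]
  take Focusable:  [Panel Label object] + [Focusable TextBox Dialog Panel Label object] + [Panel Label object] + [Panel]
  take TextBox:  [Panel Label object] + [TextBox Dialog Panel Label object] + [Panel Label object] + [Panel]
  take Dialog:  [Panel Label object] + [Dialog Panel Label object] + [Panel Label object] + [Panel]
  take Panel:  [Panel Label object] + [Panel Label object] + [Panel Label object] + [Panel]
  take Label:  [Label object] + [Label object] + [Label object]
  take object:  [object] + [object] + [object]
MRO: Container Scrollable Widget Focusable TextBox Dialog Panel Label object
describe is defined in: Dialog, Widget. First along the MRO is Widget.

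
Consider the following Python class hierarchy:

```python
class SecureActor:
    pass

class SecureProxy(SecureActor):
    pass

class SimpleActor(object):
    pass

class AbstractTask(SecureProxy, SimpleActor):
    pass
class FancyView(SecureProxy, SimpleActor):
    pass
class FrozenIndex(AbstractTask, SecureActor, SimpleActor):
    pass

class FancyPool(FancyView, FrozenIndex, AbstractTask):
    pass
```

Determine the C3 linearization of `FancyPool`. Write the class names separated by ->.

FancyPool -> FancyView -> FrozenIndex -> AbstractTask -> SecureProxy -> SecureActor -> SimpleActor -> object

L[FancyPool] = FancyPool + merge(L[FancyView], L[FrozenIndex], L[AbstractTask], [FancyView FrozenIndex AbstractTask])
  take FancyView:  [FancyView SecureProxy SecureActor SimpleActor object] + [FrozenIndex AbstractTask SecureProxy SecureActor SimpleActor object] + [AbstractTask SecureProxy SecureActor SimpleActor object] + [FancyView FrozenIndex AbstractTask]
  take FrozenIndex:  [SecureProxy SecureActor SimpleActor object] + [FrozenIndex AbstractTask SecureProxy SecureActor SimpleActor object] + [AbstractTask SecureProxy SecureActor SimpleActor object] + [FrozenIndex AbstractTask]
  take AbstractTask:  [SecureProxy SecureActor SimpleActor object] + [AbstractTask SecureProxy SecureActor SimpleActor object] + [AbstractTask SecureProxy SecureActor SimpleActor object] + [AbstractTask]
  take SecureProxy:  [SecureProxy SecureActor SimpleActor object] + [SecureProxy SecureActor SimpleActor object] + [SecureProxy SecureActor SimpleActor object]
  take SecureActor:  [SecureActor SimpleActor object] + [SecureActor SimpleActor object] + [SecureActor SimpleActor object]
  take SimpleActor:  [SimpleActor object] + [SimpleActor object] + [SimpleActor object]
  take object:  [object] + [object] + [object]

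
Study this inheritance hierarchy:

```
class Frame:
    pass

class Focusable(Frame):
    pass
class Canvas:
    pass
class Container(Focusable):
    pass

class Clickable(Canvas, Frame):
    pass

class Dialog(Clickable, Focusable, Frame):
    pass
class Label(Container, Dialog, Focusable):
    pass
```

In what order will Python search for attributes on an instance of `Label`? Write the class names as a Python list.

L[Label] = Label + merge(L[Container], L[Dialog], L[Focusable], [Container Dialog Focusable])
  take Container:  [Container Focusable Frame object] + [Dialog Clickable Canvas Focusable Frame object] + [Focusable Frame object] + [Container Dialog Focusable]
  take Dialog:  [Focusable Frame object] + [Dialog Clickable Canvas Focusable Frame object] + [Focusable Frame object] + [Dialog Focusable]
  take Clickable:  [Focusable Frame object] + [Clickable Canvas Focusable Frame object] + [Focusable Frame object] + [Focusable]
  take Canvas:  [Focusable Frame object] + [Canvas Focusable Frame object] + [Focusable Frame object] + [Focusable]
  take Focusable:  [Focusable Frame object] + [Focusable Frame object] + [Focusable Frame object] + [Focusable]
  take Frame:  [Frame object] + [Frame object] + [Frame object]
  take object:  [object] + [object] + [object]

[Label, Container, Dialog, Clickable, Canvas, Focusable, Frame, object]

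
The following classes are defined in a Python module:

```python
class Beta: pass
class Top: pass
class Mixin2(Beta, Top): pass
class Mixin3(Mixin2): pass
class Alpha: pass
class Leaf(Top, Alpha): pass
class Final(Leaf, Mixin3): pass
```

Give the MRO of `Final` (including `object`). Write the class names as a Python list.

L[Final] = Final + merge(L[Leaf], L[Mixin3], [Leaf Mixin3])
  take Leaf:  [Leaf Top Alpha object] + [Mixin3 Mixin2 Beta Top object] + [Leaf Mixin3]
  take Mixin3:  [Top Alpha object] + [Mixin3 Mixin2 Beta Top object] + [Mixin3]
  take Mixin2:  [Top Alpha object] + [Mixin2 Beta Top object]
  take Beta:  [Top Alpha object] + [Beta Top object]
  take Top:  [Top Alpha object] + [Top object]
  take Alpha:  [Alpha object] + [object]
  take object:  [object] + [object]

[Final, Leaf, Mixin3, Mixin2, Beta, Top, Alpha, object]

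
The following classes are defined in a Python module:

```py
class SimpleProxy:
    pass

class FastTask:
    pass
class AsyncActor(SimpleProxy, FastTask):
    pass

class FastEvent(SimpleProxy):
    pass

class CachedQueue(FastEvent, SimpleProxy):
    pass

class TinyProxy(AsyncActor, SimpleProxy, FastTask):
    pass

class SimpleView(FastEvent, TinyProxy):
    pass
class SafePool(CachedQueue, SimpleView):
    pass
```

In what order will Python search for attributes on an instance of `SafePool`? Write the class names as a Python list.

[SafePool, CachedQueue, SimpleView, FastEvent, TinyProxy, AsyncActor, SimpleProxy, FastTask, object]

L[SafePool] = SafePool + merge(L[CachedQueue], L[SimpleView], [CachedQueue SimpleView])
  take CachedQueue:  [CachedQueue FastEvent SimpleProxy object] + [SimpleView FastEvent TinyProxy AsyncActor SimpleProxy FastTask object] + [CachedQueue SimpleView]
  take SimpleView:  [FastEvent SimpleProxy object] + [SimpleView FastEvent TinyProxy AsyncActor SimpleProxy FastTask object] + [SimpleView]
  take FastEvent:  [FastEvent SimpleProxy object] + [FastEvent TinyProxy AsyncActor SimpleProxy FastTask object]
  take TinyProxy:  [SimpleProxy object] + [TinyProxy AsyncActor SimpleProxy FastTask object]
  take AsyncActor:  [SimpleProxy object] + [AsyncActor SimpleProxy FastTask object]
  take SimpleProxy:  [SimpleProxy object] + [SimpleProxy FastTask object]
  take FastTask:  [object] + [FastTask object]
  take object:  [object] + [object]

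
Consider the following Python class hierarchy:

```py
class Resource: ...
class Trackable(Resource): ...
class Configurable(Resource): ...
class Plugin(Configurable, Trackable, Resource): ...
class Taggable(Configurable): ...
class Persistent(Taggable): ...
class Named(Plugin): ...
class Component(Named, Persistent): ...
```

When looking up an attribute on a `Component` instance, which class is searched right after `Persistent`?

L[Component] = Component + merge(L[Named], L[Persistent], [Named Persistent])
  take Named:  [Named Plugin Configurable Trackable Resource object] + [Persistent Taggable Configurable Resource object] + [Named Persistent]
  take Plugin:  [Plugin Configurable Trackable Resource object] + [Persistent Taggable Configurable Resource object] + [Persistent]
  take Persistent:  [Configurable Trackable Resource object] + [Persistent Taggable Configurable Resource object] + [Persistent]
  take Taggable:  [Configurable Trackable Resource object] + [Taggable Configurable Resource object]
  take Configurable:  [Configurable Trackable Resource object] + [Configurable Resource object]
  take Trackable:  [Trackable Resource object] + [Resource object]
  take Resource:  [Resource object] + [Resource object]
  take object:  [object] + [object]
MRO: Component Named Plugin Persistent Taggable Configurable Trackable Resource object
Persistent is at position 3; next is Taggable.

Taggable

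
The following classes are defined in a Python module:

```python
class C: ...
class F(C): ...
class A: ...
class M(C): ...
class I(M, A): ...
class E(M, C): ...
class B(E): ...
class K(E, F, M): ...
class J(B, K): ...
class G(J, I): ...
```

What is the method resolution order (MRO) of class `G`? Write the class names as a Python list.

L[G] = G + merge(L[J], L[I], [J I])
  take J:  [J B K E F M C object] + [I M C A object] + [J I]
  take B:  [B K E F M C object] + [I M C A object] + [I]
  take K:  [K E F M C object] + [I M C A object] + [I]
  take E:  [E F M C object] + [I M C A object] + [I]
  take F:  [F M C object] + [I M C A object] + [I]
  take I:  [M C object] + [I M C A object] + [I]
  take M:  [M C object] + [M C A object]
  take C:  [C object] + [C A object]
  take A:  [object] + [A object]
  take object:  [object] + [object]

[G, J, B, K, E, F, I, M, C, A, object]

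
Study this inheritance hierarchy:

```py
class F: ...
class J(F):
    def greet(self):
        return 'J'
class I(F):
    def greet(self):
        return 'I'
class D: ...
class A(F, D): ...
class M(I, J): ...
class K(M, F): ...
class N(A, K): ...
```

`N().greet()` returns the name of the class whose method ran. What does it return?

I

L[N] = N + merge(L[A], L[K], [A K])
  take A:  [A F D object] + [K M I J F object] + [A K]
  take K:  [F D object] + [K M I J F object] + [K]
  take M:  [F D object] + [M I J F object]
  take I:  [F D object] + [I J F object]
  take J:  [F D object] + [J F object]
  take F:  [F D object] + [F object]
  take D:  [D object] + [object]
  take object:  [object] + [object]
MRO: N A K M I J F D object
greet is defined in: I, J. First along the MRO is I.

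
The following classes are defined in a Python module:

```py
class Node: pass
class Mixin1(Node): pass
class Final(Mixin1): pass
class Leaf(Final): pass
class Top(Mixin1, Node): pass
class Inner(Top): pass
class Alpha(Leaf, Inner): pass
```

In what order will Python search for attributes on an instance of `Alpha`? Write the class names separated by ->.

L[Alpha] = Alpha + merge(L[Leaf], L[Inner], [Leaf Inner])
  take Leaf:  [Leaf Final Mixin1 Node object] + [Inner Top Mixin1 Node object] + [Leaf Inner]
  take Final:  [Final Mixin1 Node object] + [Inner Top Mixin1 Node object] + [Inner]
  take Inner:  [Mixin1 Node object] + [Inner Top Mixin1 Node object] + [Inner]
  take Top:  [Mixin1 Node object] + [Top Mixin1 Node object]
  take Mixin1:  [Mixin1 Node object] + [Mixin1 Node object]
  take Node:  [Node object] + [Node object]
  take object:  [object] + [object]

Alpha -> Leaf -> Final -> Inner -> Top -> Mixin1 -> Node -> object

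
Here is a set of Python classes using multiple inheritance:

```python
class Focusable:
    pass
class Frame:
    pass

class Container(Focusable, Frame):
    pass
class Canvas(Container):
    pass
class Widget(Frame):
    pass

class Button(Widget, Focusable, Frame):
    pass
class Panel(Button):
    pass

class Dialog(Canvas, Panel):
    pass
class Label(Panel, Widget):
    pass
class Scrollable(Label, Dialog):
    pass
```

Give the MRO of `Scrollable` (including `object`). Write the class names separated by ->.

L[Scrollable] = Scrollable + merge(L[Label], L[Dialog], [Label Dialog])
  take Label:  [Label Panel Button Widget Focusable Frame object] + [Dialog Canvas Container Panel Button Widget Focusable Frame object] + [Label Dialog]
  take Dialog:  [Panel Button Widget Focusable Frame object] + [Dialog Canvas Container Panel Button Widget Focusable Frame object] + [Dialog]
  take Canvas:  [Panel Button Widget Focusable Frame object] + [Canvas Container Panel Button Widget Focusable Frame object]
  take Container:  [Panel Button Widget Focusable Frame object] + [Container Panel Button Widget Focusable Frame object]
  take Panel:  [Panel Button Widget Focusable Frame object] + [Panel Button Widget Focusable Frame object]
  take Button:  [Button Widget Focusable Frame object] + [Button Widget Focusable Frame object]
  take Widget:  [Widget Focusable Frame object] + [Widget Focusable Frame object]
  take Focusable:  [Focusable Frame object] + [Focusable Frame object]
  take Frame:  [Frame object] + [Frame object]
  take object:  [object] + [object]

Scrollable -> Label -> Dialog -> Canvas -> Container -> Panel -> Button -> Widget -> Focusable -> Frame -> object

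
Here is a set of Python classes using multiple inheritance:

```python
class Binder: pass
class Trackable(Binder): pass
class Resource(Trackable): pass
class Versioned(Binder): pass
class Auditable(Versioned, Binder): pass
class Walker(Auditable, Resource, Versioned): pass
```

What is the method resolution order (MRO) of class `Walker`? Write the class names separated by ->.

Walker -> Auditable -> Resource -> Versioned -> Trackable -> Binder -> object

L[Walker] = Walker + merge(L[Auditable], L[Resource], L[Versioned], [Auditable Resource Versioned])
  take Auditable:  [Auditable Versioned Binder object] + [Resource Trackable Binder object] + [Versioned Binder object] + [Auditable Resource Versioned]
  take Resource:  [Versioned Binder object] + [Resource Trackable Binder object] + [Versioned Binder object] + [Resource Versioned]
  take Versioned:  [Versioned Binder object] + [Trackable Binder object] + [Versioned Binder object] + [Versioned]
  take Trackable:  [Binder object] + [Trackable Binder object] + [Binder object]
  take Binder:  [Binder object] + [Binder object] + [Binder object]
  take object:  [object] + [object] + [object]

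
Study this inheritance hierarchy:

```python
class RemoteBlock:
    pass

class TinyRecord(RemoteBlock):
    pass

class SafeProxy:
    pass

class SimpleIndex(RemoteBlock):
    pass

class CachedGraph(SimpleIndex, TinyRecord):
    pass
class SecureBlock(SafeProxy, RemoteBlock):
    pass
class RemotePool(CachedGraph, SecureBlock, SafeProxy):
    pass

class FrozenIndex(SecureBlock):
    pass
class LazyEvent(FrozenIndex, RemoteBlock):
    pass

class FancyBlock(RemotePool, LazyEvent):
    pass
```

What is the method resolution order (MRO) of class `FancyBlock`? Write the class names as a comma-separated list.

L[FancyBlock] = FancyBlock + merge(L[RemotePool], L[LazyEvent], [RemotePool LazyEvent])
  take RemotePool:  [RemotePool CachedGraph SimpleIndex TinyRecord SecureBlock SafeProxy RemoteBlock object] + [LazyEvent FrozenIndex SecureBlock SafeProxy RemoteBlock object] + [RemotePool LazyEvent]
  take CachedGraph:  [CachedGraph SimpleIndex TinyRecord SecureBlock SafeProxy RemoteBlock object] + [LazyEvent FrozenIndex SecureBlock SafeProxy RemoteBlock object] + [LazyEvent]
  take SimpleIndex:  [SimpleIndex TinyRecord SecureBlock SafeProxy RemoteBlock object] + [LazyEvent FrozenIndex SecureBlock SafeProxy RemoteBlock object] + [LazyEvent]
  take TinyRecord:  [TinyRecord SecureBlock SafeProxy RemoteBlock object] + [LazyEvent FrozenIndex SecureBlock SafeProxy RemoteBlock object] + [LazyEvent]
  take LazyEvent:  [SecureBlock SafeProxy RemoteBlock object] + [LazyEvent FrozenIndex SecureBlock SafeProxy RemoteBlock object] + [LazyEvent]
  take FrozenIndex:  [SecureBlock SafeProxy RemoteBlock object] + [FrozenIndex SecureBlock SafeProxy RemoteBlock object]
  take SecureBlock:  [SecureBlock SafeProxy RemoteBlock object] + [SecureBlock SafeProxy RemoteBlock object]
  take SafeProxy:  [SafeProxy RemoteBlock object] + [SafeProxy RemoteBlock object]
  take RemoteBlock:  [RemoteBlock object] + [RemoteBlock object]
  take object:  [object] + [object]

FancyBlock, RemotePool, CachedGraph, SimpleIndex, TinyRecord, LazyEvent, FrozenIndex, SecureBlock, SafeProxy, RemoteBlock, object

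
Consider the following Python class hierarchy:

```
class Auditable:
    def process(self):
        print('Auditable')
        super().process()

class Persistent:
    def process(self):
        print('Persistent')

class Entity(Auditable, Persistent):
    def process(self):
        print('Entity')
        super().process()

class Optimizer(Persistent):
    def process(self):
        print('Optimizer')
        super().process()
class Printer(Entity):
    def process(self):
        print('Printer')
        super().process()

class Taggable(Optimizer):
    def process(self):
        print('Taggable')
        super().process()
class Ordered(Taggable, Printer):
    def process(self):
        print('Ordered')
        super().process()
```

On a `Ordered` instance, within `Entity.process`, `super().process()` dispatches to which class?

L[Ordered] = Ordered + merge(L[Taggable], L[Printer], [Taggable Printer])
  take Taggable:  [Taggable Optimizer Persistent object] + [Printer Entity Auditable Persistent object] + [Taggable Printer]
  take Optimizer:  [Optimizer Persistent object] + [Printer Entity Auditable Persistent object] + [Printer]
  take Printer:  [Persistent object] + [Printer Entity Auditable Persistent object] + [Printer]
  take Entity:  [Persistent object] + [Entity Auditable Persistent object]
  take Auditable:  [Persistent object] + [Auditable Persistent object]
  take Persistent:  [Persistent object] + [Persistent object]
  take object:  [object] + [object]
MRO: Ordered Taggable Optimizer Printer Entity Auditable Persistent object
super() in Entity.process on a Ordered instance goes to the class after Entity in Ordered's MRO: Auditable.

Auditable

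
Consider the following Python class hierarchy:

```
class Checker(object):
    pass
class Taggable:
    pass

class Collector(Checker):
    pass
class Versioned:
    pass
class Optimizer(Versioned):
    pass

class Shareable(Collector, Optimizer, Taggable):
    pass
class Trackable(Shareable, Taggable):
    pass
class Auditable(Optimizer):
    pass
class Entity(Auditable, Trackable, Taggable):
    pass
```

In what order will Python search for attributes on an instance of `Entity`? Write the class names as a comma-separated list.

L[Entity] = Entity + merge(L[Auditable], L[Trackable], L[Taggable], [Auditable Trackable Taggable])
  take Auditable:  [Auditable Optimizer Versioned object] + [Trackable Shareable Collector Checker Optimizer Versioned Taggable object] + [Taggable object] + [Auditable Trackable Taggable]
  take Trackable:  [Optimizer Versioned object] + [Trackable Shareable Collector Checker Optimizer Versioned Taggable object] + [Taggable object] + [Trackable Taggable]
  take Shareable:  [Optimizer Versioned object] + [Shareable Collector Checker Optimizer Versioned Taggable object] + [Taggable object] + [Taggable]
  take Collector:  [Optimizer Versioned object] + [Collector Checker Optimizer Versioned Taggable object] + [Taggable object] + [Taggable]
  take Checker:  [Optimizer Versioned object] + [Checker Optimizer Versioned Taggable object] + [Taggable object] + [Taggable]
  take Optimizer:  [Optimizer Versioned object] + [Optimizer Versioned Taggable object] + [Taggable object] + [Taggable]
  take Versioned:  [Versioned object] + [Versioned Taggable object] + [Taggable object] + [Taggable]
  take Taggable:  [object] + [Taggable object] + [Taggable object] + [Taggable]
  take object:  [object] + [object] + [object]

Entity, Auditable, Trackable, Shareable, Collector, Checker, Optimizer, Versioned, Taggable, object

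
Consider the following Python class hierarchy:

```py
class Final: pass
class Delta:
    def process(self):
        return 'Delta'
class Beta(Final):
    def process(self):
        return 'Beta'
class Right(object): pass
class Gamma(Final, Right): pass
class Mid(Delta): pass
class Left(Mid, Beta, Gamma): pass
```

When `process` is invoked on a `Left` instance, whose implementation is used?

Delta

L[Left] = Left + merge(L[Mid], L[Beta], L[Gamma], [Mid Beta Gamma])
  take Mid:  [Mid Delta object] + [Beta Final object] + [Gamma Final Right object] + [Mid Beta Gamma]
  take Delta:  [Delta object] + [Beta Final object] + [Gamma Final Right object] + [Beta Gamma]
  take Beta:  [object] + [Beta Final object] + [Gamma Final Right object] + [Beta Gamma]
  take Gamma:  [object] + [Final object] + [Gamma Final Right object] + [Gamma]
  take Final:  [object] + [Final object] + [Final Right object]
  take Right:  [object] + [object] + [Right object]
  take object:  [object] + [object] + [object]
MRO: Left Mid Delta Beta Gamma Final Right object
process is defined in: Beta, Delta. First along the MRO is Delta.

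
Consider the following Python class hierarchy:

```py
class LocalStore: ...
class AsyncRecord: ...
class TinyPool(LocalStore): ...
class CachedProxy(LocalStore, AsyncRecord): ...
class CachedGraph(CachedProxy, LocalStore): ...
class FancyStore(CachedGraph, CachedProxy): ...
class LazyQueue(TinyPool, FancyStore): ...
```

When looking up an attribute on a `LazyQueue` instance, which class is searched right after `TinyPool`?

FancyStore

L[LazyQueue] = LazyQueue + merge(L[TinyPool], L[FancyStore], [TinyPool FancyStore])
  take TinyPool:  [TinyPool LocalStore object] + [FancyStore CachedGraph CachedProxy LocalStore AsyncRecord object] + [TinyPool FancyStore]
  take FancyStore:  [LocalStore object] + [FancyStore CachedGraph CachedProxy LocalStore AsyncRecord object] + [FancyStore]
  take CachedGraph:  [LocalStore object] + [CachedGraph CachedProxy LocalStore AsyncRecord object]
  take CachedProxy:  [LocalStore object] + [CachedProxy LocalStore AsyncRecord object]
  take LocalStore:  [LocalStore object] + [LocalStore AsyncRecord object]
  take AsyncRecord:  [object] + [AsyncRecord object]
  take object:  [object] + [object]
MRO: LazyQueue TinyPool FancyStore CachedGraph CachedProxy LocalStore AsyncRecord object
TinyPool is at position 1; next is FancyStore.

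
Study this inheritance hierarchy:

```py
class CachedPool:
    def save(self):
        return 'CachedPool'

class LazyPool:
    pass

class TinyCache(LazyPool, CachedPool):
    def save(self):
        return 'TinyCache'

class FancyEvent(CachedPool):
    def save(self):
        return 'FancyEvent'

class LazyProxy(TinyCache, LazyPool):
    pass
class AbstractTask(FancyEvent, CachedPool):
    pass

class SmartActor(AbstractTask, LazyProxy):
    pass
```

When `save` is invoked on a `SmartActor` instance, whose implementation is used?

L[SmartActor] = SmartActor + merge(L[AbstractTask], L[LazyProxy], [AbstractTask LazyProxy])
  take AbstractTask:  [AbstractTask FancyEvent CachedPool object] + [LazyProxy TinyCache LazyPool CachedPool object] + [AbstractTask LazyProxy]
  take FancyEvent:  [FancyEvent CachedPool object] + [LazyProxy TinyCache LazyPool CachedPool object] + [LazyProxy]
  take LazyProxy:  [CachedPool object] + [LazyProxy TinyCache LazyPool CachedPool object] + [LazyProxy]
  take TinyCache:  [CachedPool object] + [TinyCache LazyPool CachedPool object]
  take LazyPool:  [CachedPool object] + [LazyPool CachedPool object]
  take CachedPool:  [CachedPool object] + [CachedPool object]
  take object:  [object] + [object]
MRO: SmartActor AbstractTask FancyEvent LazyProxy TinyCache LazyPool CachedPool object
save is defined in: CachedPool, FancyEvent, TinyCache. First along the MRO is FancyEvent.

FancyEvent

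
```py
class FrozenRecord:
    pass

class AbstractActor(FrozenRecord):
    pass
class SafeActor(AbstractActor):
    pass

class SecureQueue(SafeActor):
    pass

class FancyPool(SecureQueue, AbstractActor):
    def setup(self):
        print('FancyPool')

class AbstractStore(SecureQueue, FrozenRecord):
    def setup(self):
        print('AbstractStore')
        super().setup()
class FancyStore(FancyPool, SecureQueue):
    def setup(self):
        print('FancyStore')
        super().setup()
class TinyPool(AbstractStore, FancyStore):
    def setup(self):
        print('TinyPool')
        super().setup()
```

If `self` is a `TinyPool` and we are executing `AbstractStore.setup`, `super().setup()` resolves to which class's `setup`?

L[TinyPool] = TinyPool + merge(L[AbstractStore], L[FancyStore], [AbstractStore FancyStore])
  take AbstractStore:  [AbstractStore SecureQueue SafeActor AbstractActor FrozenRecord object] + [FancyStore FancyPool SecureQueue SafeActor AbstractActor FrozenRecord object] + [AbstractStore FancyStore]
  take FancyStore:  [SecureQueue SafeActor AbstractActor FrozenRecord object] + [FancyStore FancyPool SecureQueue SafeActor AbstractActor FrozenRecord object] + [FancyStore]
  take FancyPool:  [SecureQueue SafeActor AbstractActor FrozenRecord object] + [FancyPool SecureQueue SafeActor AbstractActor FrozenRecord object]
  take SecureQueue:  [SecureQueue SafeActor AbstractActor FrozenRecord object] + [SecureQueue SafeActor AbstractActor FrozenRecord object]
  take SafeActor:  [SafeActor AbstractActor FrozenRecord object] + [SafeActor AbstractActor FrozenRecord object]
  take AbstractActor:  [AbstractActor FrozenRecord object] + [AbstractActor FrozenRecord object]
  take FrozenRecord:  [FrozenRecord object] + [FrozenRecord object]
  take object:  [object] + [object]
MRO: TinyPool AbstractStore FancyStore FancyPool SecureQueue SafeActor AbstractActor FrozenRecord object
super() in AbstractStore.setup on a TinyPool instance goes to the class after AbstractStore in TinyPool's MRO: FancyStore.

FancyStore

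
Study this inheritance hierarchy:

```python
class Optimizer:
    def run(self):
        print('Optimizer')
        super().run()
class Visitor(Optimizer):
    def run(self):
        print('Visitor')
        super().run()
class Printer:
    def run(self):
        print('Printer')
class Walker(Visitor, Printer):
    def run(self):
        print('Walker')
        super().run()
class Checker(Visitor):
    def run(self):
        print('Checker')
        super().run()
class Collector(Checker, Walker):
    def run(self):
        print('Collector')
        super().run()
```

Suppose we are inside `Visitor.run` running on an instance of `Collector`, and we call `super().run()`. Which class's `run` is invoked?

L[Collector] = Collector + merge(L[Checker], L[Walker], [Checker Walker])
  take Checker:  [Checker Visitor Optimizer object] + [Walker Visitor Optimizer Printer object] + [Checker Walker]
  take Walker:  [Visitor Optimizer object] + [Walker Visitor Optimizer Printer object] + [Walker]
  take Visitor:  [Visitor Optimizer object] + [Visitor Optimizer Printer object]
  take Optimizer:  [Optimizer object] + [Optimizer Printer object]
  take Printer:  [object] + [Printer object]
  take object:  [object] + [object]
MRO: Collector Checker Walker Visitor Optimizer Printer object
super() in Visitor.run on a Collector instance goes to the class after Visitor in Collector's MRO: Optimizer.

Optimizer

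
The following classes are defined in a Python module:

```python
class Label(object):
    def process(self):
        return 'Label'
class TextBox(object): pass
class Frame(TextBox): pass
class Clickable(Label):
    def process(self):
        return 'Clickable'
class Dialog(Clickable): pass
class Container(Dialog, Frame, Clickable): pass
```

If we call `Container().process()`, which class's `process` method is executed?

Clickable

L[Container] = Container + merge(L[Dialog], L[Frame], L[Clickable], [Dialog Frame Clickable])
  take Dialog:  [Dialog Clickable Label object] + [Frame TextBox object] + [Clickable Label object] + [Dialog Frame Clickable]
  take Frame:  [Clickable Label object] + [Frame TextBox object] + [Clickable Label object] + [Frame Clickable]
  take Clickable:  [Clickable Label object] + [TextBox object] + [Clickable Label object] + [Clickable]
  take Label:  [Label object] + [TextBox object] + [Label object]
  take TextBox:  [object] + [TextBox object] + [object]
  take object:  [object] + [object] + [object]
MRO: Container Dialog Frame Clickable Label TextBox object
process is defined in: Clickable, Label. First along the MRO is Clickable.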